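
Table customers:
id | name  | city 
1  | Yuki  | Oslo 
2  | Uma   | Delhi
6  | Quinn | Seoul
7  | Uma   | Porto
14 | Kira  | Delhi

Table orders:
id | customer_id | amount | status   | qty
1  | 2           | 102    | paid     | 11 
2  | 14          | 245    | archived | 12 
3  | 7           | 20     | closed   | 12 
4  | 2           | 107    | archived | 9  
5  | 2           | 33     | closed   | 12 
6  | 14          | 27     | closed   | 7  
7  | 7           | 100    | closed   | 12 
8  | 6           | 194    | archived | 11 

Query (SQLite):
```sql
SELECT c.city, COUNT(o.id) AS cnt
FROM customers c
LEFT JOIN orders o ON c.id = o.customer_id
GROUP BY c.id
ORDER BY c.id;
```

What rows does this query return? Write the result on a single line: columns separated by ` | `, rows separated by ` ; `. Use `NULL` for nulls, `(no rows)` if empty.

Oslo | 0 ; Delhi | 3 ; Seoul | 1 ; Porto | 2 ; Delhi | 2

LEFT JOIN keeps every customers row; unmatched ones get NULL for orders columns.
Group by customers.id and compute COUNT(o.id). COUNT(col) of an all-NULL group is 0.
  1: ids {—} → COUNT(o.id)=0
  2: ids {1, 4, 5} → COUNT(o.id)=3
  6: ids {8} → COUNT(o.id)=1
  7: ids {3, 7} → COUNT(o.id)=2
  14: ids {2, 6} → COUNT(o.id)=2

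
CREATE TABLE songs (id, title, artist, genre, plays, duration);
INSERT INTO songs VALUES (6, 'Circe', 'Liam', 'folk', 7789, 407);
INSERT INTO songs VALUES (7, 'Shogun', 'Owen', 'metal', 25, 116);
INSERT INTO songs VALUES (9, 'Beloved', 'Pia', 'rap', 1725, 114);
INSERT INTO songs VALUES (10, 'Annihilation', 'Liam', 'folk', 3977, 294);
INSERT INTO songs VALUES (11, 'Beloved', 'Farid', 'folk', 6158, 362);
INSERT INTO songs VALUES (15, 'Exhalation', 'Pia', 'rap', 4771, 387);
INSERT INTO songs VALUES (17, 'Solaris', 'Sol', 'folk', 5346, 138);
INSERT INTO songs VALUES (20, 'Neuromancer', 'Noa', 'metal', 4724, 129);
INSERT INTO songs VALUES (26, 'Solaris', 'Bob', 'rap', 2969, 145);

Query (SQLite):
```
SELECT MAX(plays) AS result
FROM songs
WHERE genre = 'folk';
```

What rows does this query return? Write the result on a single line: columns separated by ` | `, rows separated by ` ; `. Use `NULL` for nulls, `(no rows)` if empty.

7789

Rows where genre='folk' → plays values: [7789, 3977, 6158, 5346].
MAX of non-NULL values = 7789.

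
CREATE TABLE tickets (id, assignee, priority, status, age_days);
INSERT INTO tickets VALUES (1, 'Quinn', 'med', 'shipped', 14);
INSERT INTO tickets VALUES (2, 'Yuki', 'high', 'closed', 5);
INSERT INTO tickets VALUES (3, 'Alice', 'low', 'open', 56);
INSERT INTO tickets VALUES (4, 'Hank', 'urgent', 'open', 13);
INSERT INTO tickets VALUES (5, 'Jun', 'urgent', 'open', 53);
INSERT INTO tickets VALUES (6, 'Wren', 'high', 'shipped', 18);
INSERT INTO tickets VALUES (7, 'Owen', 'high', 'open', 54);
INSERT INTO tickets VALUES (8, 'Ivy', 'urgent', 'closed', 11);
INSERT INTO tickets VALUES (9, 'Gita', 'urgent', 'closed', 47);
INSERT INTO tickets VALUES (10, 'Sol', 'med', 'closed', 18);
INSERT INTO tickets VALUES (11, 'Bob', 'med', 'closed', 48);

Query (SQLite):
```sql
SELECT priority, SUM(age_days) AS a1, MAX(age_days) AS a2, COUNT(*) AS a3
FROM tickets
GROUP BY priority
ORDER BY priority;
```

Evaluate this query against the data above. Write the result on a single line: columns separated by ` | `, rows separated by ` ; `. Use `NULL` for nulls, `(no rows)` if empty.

Group tickets by priority.
Per group compute: SUM(age_days), MAX(age_days), COUNT(*).
  high: ids {2, 6, 7} → SUM(age_days)=77, MAX(age_days)=54, COUNT(*)=3
  low: ids {3} → SUM(age_days)=56, MAX(age_days)=56, COUNT(*)=1
  med: ids {1, 10, 11} → SUM(age_days)=80, MAX(age_days)=48, COUNT(*)=3
  urgent: ids {4, 5, 8, 9} → SUM(age_days)=124, MAX(age_days)=53, COUNT(*)=4

high | 77 | 54 | 3 ; low | 56 | 56 | 1 ; med | 80 | 48 | 3 ; urgent | 124 | 53 | 4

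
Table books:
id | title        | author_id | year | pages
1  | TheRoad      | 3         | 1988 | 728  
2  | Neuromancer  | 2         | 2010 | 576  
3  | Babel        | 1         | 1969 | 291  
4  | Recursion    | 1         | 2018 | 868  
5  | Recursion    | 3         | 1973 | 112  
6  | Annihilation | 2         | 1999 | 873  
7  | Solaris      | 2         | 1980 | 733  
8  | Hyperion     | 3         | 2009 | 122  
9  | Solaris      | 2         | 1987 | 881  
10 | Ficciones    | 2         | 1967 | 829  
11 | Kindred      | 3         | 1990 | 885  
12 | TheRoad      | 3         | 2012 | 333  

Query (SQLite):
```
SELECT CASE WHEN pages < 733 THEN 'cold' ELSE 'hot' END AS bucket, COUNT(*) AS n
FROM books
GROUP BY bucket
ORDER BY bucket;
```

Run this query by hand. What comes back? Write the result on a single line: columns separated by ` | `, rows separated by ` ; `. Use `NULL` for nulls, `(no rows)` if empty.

cold | 6 ; hot | 6

Bucket rows by pages < 733 → 'cold' else 'hot'; count each bucket.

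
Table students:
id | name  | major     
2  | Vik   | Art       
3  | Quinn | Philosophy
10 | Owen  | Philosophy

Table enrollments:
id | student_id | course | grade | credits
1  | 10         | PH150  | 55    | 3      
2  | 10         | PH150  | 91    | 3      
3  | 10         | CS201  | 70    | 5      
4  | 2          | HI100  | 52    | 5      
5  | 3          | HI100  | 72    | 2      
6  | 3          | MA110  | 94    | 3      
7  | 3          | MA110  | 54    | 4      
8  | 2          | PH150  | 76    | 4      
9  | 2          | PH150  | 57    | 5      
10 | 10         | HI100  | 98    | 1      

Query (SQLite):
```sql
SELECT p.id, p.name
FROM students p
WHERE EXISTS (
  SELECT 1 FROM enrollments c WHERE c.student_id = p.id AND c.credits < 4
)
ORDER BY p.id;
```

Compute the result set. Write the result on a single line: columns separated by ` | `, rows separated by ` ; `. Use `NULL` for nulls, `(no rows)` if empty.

For each students row, check whether any enrollments with matching student_id has credits < 4.
Keep rows where that is true.

3 | Quinn ; 10 | Owen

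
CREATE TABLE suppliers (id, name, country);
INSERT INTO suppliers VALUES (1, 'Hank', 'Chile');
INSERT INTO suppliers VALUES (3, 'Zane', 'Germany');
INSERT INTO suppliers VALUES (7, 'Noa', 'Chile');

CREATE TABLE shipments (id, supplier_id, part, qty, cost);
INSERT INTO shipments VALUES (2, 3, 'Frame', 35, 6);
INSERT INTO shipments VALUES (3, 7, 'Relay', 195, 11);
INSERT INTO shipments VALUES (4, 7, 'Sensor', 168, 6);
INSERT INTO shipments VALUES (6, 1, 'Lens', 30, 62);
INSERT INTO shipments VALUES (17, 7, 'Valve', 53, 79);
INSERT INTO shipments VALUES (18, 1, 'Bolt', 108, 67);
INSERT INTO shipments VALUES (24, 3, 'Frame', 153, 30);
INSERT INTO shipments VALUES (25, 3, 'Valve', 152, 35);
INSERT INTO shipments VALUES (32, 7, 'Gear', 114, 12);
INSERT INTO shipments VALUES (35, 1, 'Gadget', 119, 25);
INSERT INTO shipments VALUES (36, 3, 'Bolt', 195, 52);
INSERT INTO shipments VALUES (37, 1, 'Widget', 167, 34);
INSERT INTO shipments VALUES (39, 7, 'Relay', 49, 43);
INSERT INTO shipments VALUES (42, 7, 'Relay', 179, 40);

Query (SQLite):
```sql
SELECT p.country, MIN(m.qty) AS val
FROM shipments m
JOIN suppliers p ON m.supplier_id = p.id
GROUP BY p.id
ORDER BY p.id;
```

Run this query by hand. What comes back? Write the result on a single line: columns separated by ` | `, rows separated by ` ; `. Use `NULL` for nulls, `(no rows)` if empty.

Chile | 30 ; Germany | 35 ; Chile | 49

Join each shipments row to its suppliers via supplier_id.
Group joined rows by suppliers.id; compute MIN(m.qty) per group.
  1: ids {6, 18, 35, 37} → MIN(m.qty)=30
  3: ids {2, 24, 25, 36} → MIN(m.qty)=35
  7: ids {3, 4, 17, 32, 39, 42} → MIN(m.qty)=49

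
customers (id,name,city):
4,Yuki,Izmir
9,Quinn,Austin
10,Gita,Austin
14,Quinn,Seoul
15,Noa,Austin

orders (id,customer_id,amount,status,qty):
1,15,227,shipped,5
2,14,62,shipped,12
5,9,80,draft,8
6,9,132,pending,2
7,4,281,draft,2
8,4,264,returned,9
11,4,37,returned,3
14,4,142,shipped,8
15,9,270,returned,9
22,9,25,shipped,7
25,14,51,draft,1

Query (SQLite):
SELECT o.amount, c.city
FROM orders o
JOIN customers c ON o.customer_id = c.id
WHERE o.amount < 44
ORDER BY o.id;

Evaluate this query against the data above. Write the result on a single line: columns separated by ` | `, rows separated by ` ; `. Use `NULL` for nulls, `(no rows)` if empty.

Each orders row matches the customers row where customer_id = customers.id.
Then keep rows with o.amount < 44.

37 | Izmir ; 25 | Austin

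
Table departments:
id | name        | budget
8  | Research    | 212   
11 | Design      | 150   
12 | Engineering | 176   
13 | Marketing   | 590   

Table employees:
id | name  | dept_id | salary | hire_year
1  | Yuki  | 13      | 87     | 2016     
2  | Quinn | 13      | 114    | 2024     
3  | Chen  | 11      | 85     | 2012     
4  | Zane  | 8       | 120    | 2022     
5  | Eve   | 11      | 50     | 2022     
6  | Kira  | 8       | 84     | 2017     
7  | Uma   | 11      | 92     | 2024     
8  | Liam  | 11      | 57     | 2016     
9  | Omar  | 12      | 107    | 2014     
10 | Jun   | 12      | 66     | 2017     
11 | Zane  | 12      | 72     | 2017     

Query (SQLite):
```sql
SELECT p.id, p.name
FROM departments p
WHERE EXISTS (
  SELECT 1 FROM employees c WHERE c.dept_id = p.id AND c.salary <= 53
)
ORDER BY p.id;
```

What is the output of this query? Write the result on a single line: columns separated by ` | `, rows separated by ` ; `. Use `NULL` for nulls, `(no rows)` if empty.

11 | Design

For each departments row, check whether any employees with matching dept_id has salary <= 53.
Keep rows where that is true.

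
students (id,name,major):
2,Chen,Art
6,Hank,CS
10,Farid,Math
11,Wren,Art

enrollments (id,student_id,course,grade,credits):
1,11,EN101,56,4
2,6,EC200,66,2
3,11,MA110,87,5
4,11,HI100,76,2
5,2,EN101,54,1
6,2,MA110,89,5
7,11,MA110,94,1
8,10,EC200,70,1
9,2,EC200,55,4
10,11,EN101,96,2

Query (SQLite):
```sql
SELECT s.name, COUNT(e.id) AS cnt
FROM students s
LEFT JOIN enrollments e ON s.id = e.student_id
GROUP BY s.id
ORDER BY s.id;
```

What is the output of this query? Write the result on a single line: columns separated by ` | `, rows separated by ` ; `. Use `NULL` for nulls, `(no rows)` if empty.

LEFT JOIN keeps every students row; unmatched ones get NULL for enrollments columns.
Group by students.id and compute COUNT(e.id). COUNT(col) of an all-NULL group is 0.
  2: ids {5, 6, 9} → COUNT(e.id)=3
  6: ids {2} → COUNT(e.id)=1
  10: ids {8} → COUNT(e.id)=1
  11: ids {1, 3, 4, 7, 10} → COUNT(e.id)=5

Chen | 3 ; Hank | 1 ; Farid | 1 ; Wren | 5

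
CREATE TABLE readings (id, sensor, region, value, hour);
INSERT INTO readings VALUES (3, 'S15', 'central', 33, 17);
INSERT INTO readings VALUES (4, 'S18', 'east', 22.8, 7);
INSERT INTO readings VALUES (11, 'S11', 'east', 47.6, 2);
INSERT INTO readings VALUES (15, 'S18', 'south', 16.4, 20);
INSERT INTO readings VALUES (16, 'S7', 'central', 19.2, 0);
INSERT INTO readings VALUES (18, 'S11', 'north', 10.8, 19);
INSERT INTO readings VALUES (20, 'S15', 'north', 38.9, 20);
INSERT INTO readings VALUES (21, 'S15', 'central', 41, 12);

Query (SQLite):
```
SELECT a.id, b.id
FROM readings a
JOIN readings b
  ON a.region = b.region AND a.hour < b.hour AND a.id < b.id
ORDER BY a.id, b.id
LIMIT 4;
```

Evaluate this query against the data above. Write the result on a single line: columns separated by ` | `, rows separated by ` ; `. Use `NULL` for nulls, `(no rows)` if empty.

16 | 21 ; 18 | 20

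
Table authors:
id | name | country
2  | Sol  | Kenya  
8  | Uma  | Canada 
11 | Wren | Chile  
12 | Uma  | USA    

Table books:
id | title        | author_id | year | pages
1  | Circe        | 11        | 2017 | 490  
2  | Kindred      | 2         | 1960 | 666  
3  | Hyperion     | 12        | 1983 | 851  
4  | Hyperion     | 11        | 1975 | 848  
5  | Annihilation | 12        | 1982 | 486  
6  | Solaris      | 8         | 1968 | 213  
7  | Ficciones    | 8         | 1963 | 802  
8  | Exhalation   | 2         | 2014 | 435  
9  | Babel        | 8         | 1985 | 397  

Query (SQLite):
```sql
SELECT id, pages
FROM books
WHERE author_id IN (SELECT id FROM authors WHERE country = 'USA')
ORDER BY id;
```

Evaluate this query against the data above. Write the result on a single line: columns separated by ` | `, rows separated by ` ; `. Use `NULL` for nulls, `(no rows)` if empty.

Inner query: authors.id where country = 'USA'.
Outer: keep books rows whose author_id is in that set.
Inner query → {12}

3 | 851 ; 5 | 486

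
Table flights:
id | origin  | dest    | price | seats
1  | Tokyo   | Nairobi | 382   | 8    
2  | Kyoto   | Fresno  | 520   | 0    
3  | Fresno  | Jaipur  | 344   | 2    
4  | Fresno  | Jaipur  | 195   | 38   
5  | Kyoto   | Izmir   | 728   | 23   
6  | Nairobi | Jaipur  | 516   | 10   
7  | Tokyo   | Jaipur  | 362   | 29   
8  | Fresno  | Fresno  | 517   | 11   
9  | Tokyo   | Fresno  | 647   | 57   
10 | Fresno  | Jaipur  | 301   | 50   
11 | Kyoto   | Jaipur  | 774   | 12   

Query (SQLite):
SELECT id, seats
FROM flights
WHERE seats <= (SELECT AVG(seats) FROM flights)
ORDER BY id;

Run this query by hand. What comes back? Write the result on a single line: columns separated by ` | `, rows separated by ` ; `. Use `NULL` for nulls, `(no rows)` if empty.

1 | 8 ; 2 | 0 ; 3 | 2 ; 6 | 10 ; 8 | 11 ; 11 | 12

Scalar subquery: AVG(seats) over all flights rows = 21.818182 (≈; comparison uses full precision).
Keep rows where seats <= that value.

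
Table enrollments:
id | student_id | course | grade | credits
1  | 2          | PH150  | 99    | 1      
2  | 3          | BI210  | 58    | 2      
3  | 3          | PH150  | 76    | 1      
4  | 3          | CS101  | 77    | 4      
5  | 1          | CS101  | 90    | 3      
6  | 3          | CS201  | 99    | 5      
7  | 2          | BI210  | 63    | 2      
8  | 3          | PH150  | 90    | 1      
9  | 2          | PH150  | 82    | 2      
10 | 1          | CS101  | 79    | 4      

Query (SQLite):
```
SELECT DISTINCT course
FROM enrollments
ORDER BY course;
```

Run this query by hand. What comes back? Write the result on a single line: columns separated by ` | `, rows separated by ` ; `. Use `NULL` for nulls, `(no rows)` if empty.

BI210 ; CS101 ; CS201 ; PH150

Collect distinct course values from enrollments.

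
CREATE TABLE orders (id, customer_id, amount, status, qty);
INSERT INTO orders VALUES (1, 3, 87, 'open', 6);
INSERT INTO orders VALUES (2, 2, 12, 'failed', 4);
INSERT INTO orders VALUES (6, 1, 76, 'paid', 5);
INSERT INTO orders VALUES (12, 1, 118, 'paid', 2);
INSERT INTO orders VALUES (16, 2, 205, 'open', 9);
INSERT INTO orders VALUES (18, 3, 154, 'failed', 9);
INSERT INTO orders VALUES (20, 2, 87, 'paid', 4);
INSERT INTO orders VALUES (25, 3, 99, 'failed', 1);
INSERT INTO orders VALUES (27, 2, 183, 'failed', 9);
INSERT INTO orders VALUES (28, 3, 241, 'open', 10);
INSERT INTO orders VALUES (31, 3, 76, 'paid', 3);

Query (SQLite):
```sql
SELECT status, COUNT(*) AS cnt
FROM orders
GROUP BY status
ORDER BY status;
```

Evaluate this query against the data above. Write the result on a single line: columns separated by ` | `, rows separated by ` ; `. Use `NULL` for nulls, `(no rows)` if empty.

Partition orders by status; compute COUNT(*) within each group.
  failed: ids {2, 18, 25, 27} → COUNT(*)=4
  open: ids {1, 16, 28} → COUNT(*)=3
  paid: ids {6, 12, 20, 31} → COUNT(*)=4

failed | 4 ; open | 3 ; paid | 4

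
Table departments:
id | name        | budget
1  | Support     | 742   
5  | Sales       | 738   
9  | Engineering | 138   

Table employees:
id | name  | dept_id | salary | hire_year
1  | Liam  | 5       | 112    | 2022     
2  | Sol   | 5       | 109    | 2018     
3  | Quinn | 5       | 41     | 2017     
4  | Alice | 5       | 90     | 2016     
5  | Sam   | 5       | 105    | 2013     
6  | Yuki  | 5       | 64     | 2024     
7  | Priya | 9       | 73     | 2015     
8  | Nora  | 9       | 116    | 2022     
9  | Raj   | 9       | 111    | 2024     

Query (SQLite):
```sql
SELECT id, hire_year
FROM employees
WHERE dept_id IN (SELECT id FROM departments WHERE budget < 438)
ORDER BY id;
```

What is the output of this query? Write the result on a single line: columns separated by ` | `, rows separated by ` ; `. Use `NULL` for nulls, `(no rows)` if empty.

Inner query: departments.id where budget < 438.
Outer: keep employees rows whose dept_id is in that set.
Inner query → {9}

7 | 2015 ; 8 | 2022 ; 9 | 2024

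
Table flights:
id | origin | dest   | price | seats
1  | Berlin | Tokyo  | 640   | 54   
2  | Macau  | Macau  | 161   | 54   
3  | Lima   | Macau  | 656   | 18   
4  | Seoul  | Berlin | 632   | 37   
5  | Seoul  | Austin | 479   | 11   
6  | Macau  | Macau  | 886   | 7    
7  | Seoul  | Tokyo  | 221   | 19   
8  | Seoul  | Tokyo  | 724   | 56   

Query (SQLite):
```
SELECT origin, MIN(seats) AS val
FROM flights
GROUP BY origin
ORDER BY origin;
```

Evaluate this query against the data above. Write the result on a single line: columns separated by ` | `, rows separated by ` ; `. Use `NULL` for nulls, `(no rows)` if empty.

Partition flights by origin; compute MIN(seats) within each group.
  Berlin: ids {1} → MIN(seats)=54
  Lima: ids {3} → MIN(seats)=18
  Macau: ids {2, 6} → MIN(seats)=7
  Seoul: ids {4, 5, 7, 8} → MIN(seats)=11

Berlin | 54 ; Lima | 18 ; Macau | 7 ; Seoul | 11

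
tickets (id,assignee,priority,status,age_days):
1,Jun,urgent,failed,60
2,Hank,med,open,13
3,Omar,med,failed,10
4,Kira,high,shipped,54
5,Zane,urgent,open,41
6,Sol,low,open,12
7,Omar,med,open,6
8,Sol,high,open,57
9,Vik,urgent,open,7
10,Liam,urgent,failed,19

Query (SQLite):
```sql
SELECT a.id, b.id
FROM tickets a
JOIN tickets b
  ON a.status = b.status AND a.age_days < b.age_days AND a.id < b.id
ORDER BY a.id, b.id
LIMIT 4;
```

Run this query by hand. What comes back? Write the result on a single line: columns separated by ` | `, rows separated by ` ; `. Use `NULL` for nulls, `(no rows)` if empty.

Pairs (a,b) with same status, a.age_days < b.age_days, a.id < b.id.
status groups: failed:{1,3,10} open:{2,5,6,7,8,9} shipped:{4}
Ordered by (a.id, b.id); first 4.

2 | 5 ; 2 | 8 ; 3 | 10 ; 5 | 8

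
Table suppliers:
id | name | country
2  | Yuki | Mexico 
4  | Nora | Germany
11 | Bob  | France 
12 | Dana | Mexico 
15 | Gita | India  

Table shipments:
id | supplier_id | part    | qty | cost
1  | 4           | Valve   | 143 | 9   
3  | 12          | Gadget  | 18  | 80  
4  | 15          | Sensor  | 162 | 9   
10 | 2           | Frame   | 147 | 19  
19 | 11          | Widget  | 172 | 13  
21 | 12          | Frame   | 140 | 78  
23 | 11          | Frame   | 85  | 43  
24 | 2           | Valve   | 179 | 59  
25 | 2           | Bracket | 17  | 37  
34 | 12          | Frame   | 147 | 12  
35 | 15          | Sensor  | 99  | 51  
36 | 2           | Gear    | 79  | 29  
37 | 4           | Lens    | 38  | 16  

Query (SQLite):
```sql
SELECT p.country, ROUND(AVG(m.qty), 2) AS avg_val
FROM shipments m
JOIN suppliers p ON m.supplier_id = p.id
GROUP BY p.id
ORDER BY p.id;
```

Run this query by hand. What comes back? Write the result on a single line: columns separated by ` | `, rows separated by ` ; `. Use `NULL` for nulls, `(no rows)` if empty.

Mexico | 105.5 ; Germany | 90.5 ; France | 128.5 ; Mexico | 101.67 ; India | 130.5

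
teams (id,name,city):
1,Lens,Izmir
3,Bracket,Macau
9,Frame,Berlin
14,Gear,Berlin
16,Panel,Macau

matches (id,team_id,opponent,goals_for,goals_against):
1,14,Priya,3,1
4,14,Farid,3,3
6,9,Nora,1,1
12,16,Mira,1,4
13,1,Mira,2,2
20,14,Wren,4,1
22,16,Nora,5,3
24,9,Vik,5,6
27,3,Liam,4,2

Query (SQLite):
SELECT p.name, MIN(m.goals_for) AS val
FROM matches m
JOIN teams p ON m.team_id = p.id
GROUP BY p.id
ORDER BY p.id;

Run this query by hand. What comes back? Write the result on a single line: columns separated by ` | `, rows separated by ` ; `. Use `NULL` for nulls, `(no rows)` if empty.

Join each matches row to its teams via team_id.
Group joined rows by teams.id; compute MIN(m.goals_for) per group.
  1: ids {13} → MIN(m.goals_for)=2
  3: ids {27} → MIN(m.goals_for)=4
  9: ids {6, 24} → MIN(m.goals_for)=1
  14: ids {1, 4, 20} → MIN(m.goals_for)=3
  16: ids {12, 22} → MIN(m.goals_for)=1

Lens | 2 ; Bracket | 4 ; Frame | 1 ; Gear | 3 ; Panel | 1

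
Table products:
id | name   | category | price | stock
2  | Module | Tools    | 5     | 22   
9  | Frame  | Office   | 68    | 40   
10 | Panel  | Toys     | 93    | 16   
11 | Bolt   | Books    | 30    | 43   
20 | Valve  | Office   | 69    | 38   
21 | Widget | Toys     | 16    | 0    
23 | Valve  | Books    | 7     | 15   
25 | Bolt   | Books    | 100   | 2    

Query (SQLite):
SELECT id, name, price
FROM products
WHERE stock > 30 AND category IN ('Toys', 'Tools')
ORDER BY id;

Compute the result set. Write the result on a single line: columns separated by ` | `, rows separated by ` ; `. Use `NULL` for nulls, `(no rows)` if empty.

(no rows)

stock > 30: ids {9, 11, 20}
category IN ('Toys', 'Tools'): ids {2, 10, 21}
Combine with AND.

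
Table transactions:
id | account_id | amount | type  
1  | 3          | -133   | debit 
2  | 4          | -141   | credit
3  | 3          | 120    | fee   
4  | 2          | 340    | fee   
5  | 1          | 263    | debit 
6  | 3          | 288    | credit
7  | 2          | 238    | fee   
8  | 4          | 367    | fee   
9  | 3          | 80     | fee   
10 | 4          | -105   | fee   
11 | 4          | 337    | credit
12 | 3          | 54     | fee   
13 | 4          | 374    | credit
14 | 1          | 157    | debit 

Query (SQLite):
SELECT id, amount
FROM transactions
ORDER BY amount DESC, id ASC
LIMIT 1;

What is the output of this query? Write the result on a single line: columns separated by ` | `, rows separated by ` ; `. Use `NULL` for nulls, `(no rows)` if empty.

13 | 374

Sort by amount desc, tiebreak id asc: (374, id=13), (367, id=8), (340, id=4), (337, id=11) …. Take first 1.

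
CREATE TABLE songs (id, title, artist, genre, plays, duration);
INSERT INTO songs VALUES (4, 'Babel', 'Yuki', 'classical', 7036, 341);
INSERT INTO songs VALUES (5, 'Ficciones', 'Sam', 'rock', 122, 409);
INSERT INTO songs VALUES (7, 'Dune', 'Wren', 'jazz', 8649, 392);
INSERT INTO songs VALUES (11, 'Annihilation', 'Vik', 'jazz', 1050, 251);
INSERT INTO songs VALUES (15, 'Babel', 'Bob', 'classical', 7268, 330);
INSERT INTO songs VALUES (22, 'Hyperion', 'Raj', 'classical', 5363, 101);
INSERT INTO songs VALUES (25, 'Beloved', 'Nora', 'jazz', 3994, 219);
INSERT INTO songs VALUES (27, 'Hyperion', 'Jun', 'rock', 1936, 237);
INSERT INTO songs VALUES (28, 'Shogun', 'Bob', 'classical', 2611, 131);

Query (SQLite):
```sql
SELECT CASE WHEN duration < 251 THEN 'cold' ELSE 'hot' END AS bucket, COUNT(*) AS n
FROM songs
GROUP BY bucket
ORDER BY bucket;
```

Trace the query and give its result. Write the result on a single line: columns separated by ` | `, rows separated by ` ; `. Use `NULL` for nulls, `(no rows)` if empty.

cold | 4 ; hot | 5

Bucket rows by duration < 251 → 'cold' else 'hot'; count each bucket.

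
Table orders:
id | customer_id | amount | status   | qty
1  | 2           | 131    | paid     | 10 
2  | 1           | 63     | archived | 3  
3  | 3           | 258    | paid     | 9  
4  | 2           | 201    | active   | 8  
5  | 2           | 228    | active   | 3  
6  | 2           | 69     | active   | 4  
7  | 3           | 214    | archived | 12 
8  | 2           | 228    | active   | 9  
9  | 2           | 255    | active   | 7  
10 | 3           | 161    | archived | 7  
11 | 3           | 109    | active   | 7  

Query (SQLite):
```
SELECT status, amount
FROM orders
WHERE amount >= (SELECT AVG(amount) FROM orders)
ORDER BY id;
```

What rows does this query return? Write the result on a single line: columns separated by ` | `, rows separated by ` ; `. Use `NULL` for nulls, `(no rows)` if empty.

paid | 258 ; active | 201 ; active | 228 ; archived | 214 ; active | 228 ; active | 255

Scalar subquery: AVG(amount) over all orders rows = 174.272727 (≈; comparison uses full precision).
Keep rows where amount >= that value.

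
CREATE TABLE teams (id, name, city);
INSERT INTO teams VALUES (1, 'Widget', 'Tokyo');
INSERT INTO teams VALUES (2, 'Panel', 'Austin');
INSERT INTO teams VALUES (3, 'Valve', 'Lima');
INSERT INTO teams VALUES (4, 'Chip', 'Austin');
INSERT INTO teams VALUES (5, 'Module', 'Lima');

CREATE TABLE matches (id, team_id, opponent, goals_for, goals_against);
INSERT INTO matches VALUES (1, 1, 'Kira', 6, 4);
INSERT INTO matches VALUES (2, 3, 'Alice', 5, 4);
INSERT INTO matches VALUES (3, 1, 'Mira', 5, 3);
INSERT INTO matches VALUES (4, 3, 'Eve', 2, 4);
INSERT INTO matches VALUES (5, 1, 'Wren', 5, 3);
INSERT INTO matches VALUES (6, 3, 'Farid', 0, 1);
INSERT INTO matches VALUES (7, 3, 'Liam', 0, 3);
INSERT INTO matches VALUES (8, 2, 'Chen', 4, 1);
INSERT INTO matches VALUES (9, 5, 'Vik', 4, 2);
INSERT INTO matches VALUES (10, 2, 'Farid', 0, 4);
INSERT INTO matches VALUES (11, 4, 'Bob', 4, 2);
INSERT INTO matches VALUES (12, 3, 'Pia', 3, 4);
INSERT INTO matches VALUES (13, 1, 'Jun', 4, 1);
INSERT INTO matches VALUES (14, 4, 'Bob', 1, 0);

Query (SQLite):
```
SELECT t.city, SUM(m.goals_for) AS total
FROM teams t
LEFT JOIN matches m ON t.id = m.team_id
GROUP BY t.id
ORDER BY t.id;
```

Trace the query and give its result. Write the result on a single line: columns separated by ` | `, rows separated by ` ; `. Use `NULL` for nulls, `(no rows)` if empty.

LEFT JOIN keeps every teams row; unmatched ones get NULL for matches columns.
Group by teams.id and compute SUM(m.goals_for). SUM over an all-NULL group is NULL.
  1: ids {1, 3, 5, 13} → SUM(m.goals_for)=20
  2: ids {8, 10} → SUM(m.goals_for)=4
  3: ids {2, 4, 6, 7, 12} → SUM(m.goals_for)=10
  4: ids {11, 14} → SUM(m.goals_for)=5
  5: ids {9} → SUM(m.goals_for)=4

Tokyo | 20 ; Austin | 4 ; Lima | 10 ; Austin | 5 ; Lima | 4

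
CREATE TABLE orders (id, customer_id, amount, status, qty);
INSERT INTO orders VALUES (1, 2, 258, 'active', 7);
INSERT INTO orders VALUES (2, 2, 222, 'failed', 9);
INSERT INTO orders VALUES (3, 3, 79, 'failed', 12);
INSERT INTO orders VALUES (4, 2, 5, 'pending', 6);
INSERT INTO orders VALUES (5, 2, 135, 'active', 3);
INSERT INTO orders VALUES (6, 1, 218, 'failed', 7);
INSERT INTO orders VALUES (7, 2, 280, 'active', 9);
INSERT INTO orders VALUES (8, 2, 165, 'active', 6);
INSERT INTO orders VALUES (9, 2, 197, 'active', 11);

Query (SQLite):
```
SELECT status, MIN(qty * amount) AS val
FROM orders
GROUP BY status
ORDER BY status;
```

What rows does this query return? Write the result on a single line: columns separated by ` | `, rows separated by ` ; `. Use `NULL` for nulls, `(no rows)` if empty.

For each row compute qty * amount.
Group by status; take MIN of the expression per group.
  active: ids {1, 5, 7, 8, 9} → MIN(qty * amount)=405
  failed: ids {2, 3, 6} → MIN(qty * amount)=948
  pending: ids {4} → MIN(qty * amount)=30

active | 405 ; failed | 948 ; pending | 30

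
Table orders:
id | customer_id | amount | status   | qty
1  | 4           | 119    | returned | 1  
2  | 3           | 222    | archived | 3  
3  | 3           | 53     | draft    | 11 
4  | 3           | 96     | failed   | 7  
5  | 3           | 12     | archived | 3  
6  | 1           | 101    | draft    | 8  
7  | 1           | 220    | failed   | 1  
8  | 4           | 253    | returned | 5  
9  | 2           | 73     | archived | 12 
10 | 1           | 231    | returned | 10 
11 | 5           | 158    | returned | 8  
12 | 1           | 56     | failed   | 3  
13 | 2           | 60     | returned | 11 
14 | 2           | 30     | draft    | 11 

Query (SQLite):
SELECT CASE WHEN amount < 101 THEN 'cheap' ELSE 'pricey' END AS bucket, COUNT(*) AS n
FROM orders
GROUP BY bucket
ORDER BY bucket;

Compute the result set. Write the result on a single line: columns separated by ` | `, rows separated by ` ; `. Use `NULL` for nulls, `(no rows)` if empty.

cheap | 7 ; pricey | 7

Bucket rows by amount < 101 → 'cheap' else 'pricey'; count each bucket.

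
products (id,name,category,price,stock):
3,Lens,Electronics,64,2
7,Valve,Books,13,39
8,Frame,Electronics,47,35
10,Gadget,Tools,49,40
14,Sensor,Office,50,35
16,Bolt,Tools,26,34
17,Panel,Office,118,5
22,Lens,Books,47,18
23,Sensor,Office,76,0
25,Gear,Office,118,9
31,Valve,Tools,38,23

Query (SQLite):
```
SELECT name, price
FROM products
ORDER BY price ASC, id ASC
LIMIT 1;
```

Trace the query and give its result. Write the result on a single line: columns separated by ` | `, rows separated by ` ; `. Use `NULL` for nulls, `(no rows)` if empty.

Sort by price asc, tiebreak id asc: (13, id=7), (26, id=16), (38, id=31), (47, id=8) …. Take first 1.

Valve | 13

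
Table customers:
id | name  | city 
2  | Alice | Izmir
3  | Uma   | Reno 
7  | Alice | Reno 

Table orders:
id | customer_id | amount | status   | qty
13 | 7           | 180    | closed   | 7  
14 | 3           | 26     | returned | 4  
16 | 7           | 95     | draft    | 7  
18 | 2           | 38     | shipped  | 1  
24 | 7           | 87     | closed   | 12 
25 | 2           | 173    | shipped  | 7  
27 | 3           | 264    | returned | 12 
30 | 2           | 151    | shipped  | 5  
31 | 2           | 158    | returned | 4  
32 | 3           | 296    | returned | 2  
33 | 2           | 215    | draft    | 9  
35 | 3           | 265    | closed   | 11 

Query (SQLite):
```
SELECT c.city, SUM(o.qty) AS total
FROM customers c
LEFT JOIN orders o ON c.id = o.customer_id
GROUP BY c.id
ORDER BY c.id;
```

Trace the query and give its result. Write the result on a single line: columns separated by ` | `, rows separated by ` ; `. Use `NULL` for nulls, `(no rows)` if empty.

Izmir | 26 ; Reno | 29 ; Reno | 26

LEFT JOIN keeps every customers row; unmatched ones get NULL for orders columns.
Group by customers.id and compute SUM(o.qty). SUM over an all-NULL group is NULL.
  2: ids {18, 25, 30, 31, 33} → SUM(o.qty)=26
  3: ids {14, 27, 32, 35} → SUM(o.qty)=29
  7: ids {13, 16, 24} → SUM(o.qty)=26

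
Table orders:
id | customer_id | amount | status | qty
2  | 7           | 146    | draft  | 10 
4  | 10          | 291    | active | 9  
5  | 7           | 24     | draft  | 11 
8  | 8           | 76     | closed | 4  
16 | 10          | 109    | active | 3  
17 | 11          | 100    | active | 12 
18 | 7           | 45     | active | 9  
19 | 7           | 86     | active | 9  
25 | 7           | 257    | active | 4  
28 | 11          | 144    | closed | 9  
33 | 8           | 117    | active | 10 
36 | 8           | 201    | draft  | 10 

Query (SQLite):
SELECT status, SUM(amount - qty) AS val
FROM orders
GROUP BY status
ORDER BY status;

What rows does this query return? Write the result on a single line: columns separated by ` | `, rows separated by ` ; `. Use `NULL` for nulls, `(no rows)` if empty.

active | 949 ; closed | 207 ; draft | 340

For each row compute amount - qty.
Group by status; take SUM of the expression per group.
  active: ids {4, 16, 17, 18, 19, 25, 33} → SUM(amount - qty)=949
  closed: ids {8, 28} → SUM(amount - qty)=207
  draft: ids {2, 5, 36} → SUM(amount - qty)=340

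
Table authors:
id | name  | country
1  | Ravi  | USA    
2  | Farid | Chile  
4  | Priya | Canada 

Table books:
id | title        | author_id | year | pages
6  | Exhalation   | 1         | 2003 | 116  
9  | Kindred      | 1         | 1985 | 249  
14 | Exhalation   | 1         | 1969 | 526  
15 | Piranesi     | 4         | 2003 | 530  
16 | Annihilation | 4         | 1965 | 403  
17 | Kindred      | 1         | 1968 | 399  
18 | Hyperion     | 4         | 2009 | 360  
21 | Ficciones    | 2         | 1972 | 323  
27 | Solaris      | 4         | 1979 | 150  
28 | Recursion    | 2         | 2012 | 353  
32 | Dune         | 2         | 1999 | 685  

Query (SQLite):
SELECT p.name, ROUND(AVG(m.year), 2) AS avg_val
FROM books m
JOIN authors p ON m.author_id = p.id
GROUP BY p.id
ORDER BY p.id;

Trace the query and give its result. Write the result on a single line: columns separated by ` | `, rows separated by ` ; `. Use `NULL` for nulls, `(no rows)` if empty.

Join each books row to its authors via author_id.
Group joined rows by authors.id; compute ROUND(AVG(m.year), 2) per group.
  1: ids {6, 9, 14, 17} → ROUND(AVG(m.year), 2)=1981.25
  2: ids {21, 28, 32} → ROUND(AVG(m.year), 2)=1994.33
  4: ids {15, 16, 18, 27} → ROUND(AVG(m.year), 2)=1989

Ravi | 1981.25 ; Farid | 1994.33 ; Priya | 1989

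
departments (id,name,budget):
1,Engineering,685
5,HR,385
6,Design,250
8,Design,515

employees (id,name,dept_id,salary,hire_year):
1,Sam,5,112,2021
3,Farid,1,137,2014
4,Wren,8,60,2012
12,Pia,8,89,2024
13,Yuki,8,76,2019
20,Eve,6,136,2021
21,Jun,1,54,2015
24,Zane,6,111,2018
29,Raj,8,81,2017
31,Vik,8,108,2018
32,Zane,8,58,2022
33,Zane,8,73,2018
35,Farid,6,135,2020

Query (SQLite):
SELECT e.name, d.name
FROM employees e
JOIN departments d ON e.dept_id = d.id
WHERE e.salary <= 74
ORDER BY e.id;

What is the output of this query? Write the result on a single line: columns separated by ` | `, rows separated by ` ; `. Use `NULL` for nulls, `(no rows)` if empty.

Wren | Design ; Jun | Engineering ; Zane | Design ; Zane | Design

Each employees row matches the departments row where dept_id = departments.id.
Then keep rows with e.salary <= 74.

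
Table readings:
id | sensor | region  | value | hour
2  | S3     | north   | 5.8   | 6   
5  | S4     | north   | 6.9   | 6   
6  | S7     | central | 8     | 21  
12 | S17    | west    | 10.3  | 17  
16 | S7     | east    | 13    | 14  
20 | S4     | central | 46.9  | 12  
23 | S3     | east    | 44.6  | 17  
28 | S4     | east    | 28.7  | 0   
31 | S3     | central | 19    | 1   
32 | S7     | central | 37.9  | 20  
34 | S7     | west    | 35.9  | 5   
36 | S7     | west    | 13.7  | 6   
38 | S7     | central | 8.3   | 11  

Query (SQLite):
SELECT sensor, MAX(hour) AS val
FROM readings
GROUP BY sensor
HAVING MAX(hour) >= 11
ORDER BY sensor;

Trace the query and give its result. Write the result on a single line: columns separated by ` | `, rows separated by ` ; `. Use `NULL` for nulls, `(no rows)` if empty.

Partition readings by sensor; compute MAX(hour) within each group.
HAVING: keep groups where MAX(hour) >= 11.
  S17: ids {12} → MAX(hour)=17
  S3: ids {2, 23, 31} → MAX(hour)=17
  S4: ids {5, 20, 28} → MAX(hour)=12
  S7: ids {6, 16, 32, 34, 36, 38} → MAX(hour)=21

S17 | 17 ; S3 | 17 ; S4 | 12 ; S7 | 21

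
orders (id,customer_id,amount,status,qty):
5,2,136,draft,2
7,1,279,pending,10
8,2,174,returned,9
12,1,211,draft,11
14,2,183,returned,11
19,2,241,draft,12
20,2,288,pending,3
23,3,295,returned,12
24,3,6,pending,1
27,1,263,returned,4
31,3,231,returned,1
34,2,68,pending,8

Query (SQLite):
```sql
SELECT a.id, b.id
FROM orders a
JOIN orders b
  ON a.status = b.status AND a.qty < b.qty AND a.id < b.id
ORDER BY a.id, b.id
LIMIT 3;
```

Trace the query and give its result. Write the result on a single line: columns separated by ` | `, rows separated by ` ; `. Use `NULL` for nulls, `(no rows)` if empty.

Pairs (a,b) with same status, a.qty < b.qty, a.id < b.id.
status groups: draft:{5,12,19} pending:{7,20,24,34} returned:{8,14,23,27,31}
Ordered by (a.id, b.id); first 3.

5 | 12 ; 5 | 19 ; 8 | 14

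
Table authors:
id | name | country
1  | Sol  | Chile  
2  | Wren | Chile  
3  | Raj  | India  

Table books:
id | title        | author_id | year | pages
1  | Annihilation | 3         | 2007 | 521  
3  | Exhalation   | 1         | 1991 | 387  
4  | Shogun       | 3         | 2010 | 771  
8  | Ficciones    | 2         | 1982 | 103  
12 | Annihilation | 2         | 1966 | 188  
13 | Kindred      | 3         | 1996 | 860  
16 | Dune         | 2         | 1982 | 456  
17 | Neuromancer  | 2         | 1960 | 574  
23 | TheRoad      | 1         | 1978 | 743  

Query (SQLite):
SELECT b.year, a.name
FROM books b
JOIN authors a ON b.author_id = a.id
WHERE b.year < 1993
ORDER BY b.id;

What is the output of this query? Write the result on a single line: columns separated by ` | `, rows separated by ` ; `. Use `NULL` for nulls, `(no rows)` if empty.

1991 | Sol ; 1982 | Wren ; 1966 | Wren ; 1982 | Wren ; 1960 | Wren ; 1978 | Sol

Each books row matches the authors row where author_id = authors.id.
Then keep rows with b.year < 1993.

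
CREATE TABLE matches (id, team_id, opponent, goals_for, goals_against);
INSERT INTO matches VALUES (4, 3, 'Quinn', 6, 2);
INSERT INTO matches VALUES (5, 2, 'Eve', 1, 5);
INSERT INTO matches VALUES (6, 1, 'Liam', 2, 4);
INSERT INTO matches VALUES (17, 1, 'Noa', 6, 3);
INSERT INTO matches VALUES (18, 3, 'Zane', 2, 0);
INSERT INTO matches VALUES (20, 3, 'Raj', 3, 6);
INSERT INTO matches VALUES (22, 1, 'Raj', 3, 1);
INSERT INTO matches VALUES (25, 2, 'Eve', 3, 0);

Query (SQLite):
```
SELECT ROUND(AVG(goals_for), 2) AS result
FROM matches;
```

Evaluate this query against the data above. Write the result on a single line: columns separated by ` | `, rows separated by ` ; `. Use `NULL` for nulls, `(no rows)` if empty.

3.25

All goals_for values: [6, 1, 2, 6, 2, 3, 3, 3].
AVG = 26 / 8 (rounded to 2 dp).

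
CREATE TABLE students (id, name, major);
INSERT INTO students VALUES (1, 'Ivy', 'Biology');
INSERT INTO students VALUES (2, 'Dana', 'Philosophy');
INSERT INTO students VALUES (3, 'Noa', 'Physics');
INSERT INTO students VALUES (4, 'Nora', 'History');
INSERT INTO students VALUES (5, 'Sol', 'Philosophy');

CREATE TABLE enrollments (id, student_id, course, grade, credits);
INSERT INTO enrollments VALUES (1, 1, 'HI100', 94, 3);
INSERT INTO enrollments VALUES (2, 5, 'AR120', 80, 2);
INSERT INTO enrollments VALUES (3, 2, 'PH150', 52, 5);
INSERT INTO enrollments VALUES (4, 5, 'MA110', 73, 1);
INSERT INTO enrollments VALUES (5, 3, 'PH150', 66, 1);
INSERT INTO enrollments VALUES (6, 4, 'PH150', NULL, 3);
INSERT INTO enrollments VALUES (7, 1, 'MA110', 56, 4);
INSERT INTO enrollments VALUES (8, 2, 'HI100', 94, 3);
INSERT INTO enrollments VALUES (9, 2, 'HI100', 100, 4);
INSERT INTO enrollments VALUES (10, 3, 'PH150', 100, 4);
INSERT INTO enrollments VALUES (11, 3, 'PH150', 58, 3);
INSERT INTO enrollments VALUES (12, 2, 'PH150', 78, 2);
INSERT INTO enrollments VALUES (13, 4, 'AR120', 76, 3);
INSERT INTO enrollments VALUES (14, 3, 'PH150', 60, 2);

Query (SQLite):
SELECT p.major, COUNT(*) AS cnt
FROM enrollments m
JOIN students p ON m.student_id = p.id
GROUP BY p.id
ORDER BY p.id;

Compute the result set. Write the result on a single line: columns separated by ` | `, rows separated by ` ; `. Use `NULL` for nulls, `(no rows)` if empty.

Biology | 2 ; Philosophy | 4 ; Physics | 4 ; History | 2 ; Philosophy | 2

Join each enrollments row to its students via student_id.
Group joined rows by students.id; compute COUNT(*) per group.
  1: ids {1, 7} → COUNT(*)=2
  2: ids {3, 8, 9, 12} → COUNT(*)=4
  3: ids {5, 10, 11, 14} → COUNT(*)=4
  4: ids {6, 13} → COUNT(*)=2
  5: ids {2, 4} → COUNT(*)=2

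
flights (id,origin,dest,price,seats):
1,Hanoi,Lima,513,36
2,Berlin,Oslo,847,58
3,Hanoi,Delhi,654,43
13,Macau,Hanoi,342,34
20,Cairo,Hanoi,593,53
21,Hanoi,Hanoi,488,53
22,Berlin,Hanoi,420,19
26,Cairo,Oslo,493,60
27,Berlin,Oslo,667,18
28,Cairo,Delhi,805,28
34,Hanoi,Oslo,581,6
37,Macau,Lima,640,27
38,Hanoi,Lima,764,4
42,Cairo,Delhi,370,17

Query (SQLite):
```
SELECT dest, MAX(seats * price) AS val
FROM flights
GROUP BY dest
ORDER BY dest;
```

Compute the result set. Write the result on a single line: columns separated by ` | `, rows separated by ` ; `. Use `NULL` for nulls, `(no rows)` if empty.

For each row compute seats * price.
Group by dest; take MAX of the expression per group.
  Delhi: ids {3, 28, 42} → MAX(seats * price)=28122
  Hanoi: ids {13, 20, 21, 22} → MAX(seats * price)=31429
  Lima: ids {1, 37, 38} → MAX(seats * price)=18468
  Oslo: ids {2, 26, 27, 34} → MAX(seats * price)=49126

Delhi | 28122 ; Hanoi | 31429 ; Lima | 18468 ; Oslo | 49126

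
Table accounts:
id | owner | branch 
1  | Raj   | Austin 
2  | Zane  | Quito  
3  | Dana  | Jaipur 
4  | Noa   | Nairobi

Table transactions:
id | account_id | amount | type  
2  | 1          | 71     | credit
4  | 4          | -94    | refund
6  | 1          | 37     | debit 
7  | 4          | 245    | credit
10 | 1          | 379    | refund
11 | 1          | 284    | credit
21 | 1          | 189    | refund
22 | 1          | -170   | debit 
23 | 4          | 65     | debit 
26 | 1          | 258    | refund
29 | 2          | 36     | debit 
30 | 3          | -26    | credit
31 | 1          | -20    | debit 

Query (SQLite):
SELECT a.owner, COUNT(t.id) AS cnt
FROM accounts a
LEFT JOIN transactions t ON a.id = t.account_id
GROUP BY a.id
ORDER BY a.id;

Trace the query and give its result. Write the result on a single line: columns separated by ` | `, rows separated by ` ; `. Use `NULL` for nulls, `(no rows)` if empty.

Raj | 8 ; Zane | 1 ; Dana | 1 ; Noa | 3

LEFT JOIN keeps every accounts row; unmatched ones get NULL for transactions columns.
Group by accounts.id and compute COUNT(t.id). COUNT(col) of an all-NULL group is 0.
  1: ids {2, 6, 10, 11, 21, 22, 26, 31} → COUNT(t.id)=8
  2: ids {29} → COUNT(t.id)=1
  3: ids {30} → COUNT(t.id)=1
  4: ids {4, 7, 23} → COUNT(t.id)=3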